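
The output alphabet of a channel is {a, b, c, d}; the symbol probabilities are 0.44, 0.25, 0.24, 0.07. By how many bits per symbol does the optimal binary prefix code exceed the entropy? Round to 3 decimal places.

0.086 bits

Entropy H = −Σ p log₂ p ≈ 1.7838 bits.
Huffman merges: 7/100+6/25→31/100; 1/4+31/100→14/25; 11/25+14/25→1. L = 187/100 ≈ 1.8700.
L − H = 1.8700 − 1.7838 = 0.086 bits.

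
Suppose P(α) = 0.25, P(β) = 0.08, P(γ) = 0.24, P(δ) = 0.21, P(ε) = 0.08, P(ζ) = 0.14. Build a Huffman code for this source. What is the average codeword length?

2.46 bits/symbol

Repeatedly combine the two least-probable nodes; the expected code length is the sum of the merged weights.
merge 2/25 + 2/25 → 4/25
merge 7/50 + 4/25 → 3/10
merge 21/100 + 6/25 → 9/20
merge 1/4 + 3/10 → 11/20
merge 9/20 + 11/20 → 1
L = 4/25 + 3/10 + 9/20 + 11/20 + 1 = 123/50 = 2.46 bits/symbol.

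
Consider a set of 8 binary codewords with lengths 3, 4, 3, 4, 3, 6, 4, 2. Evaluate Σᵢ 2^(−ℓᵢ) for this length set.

0.828125

With common denominator 2^6 = 64: Σ 2^(−ℓᵢ) = 8/64 + 4/64 + 8/64 + 4/64 + 8/64 + 1/64 + 4/64 + 16/64 = 53/64 = 0.828125.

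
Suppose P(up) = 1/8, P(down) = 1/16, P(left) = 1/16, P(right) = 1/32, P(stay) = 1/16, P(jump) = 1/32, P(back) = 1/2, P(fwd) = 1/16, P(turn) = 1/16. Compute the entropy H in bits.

2.4375 bits

Each probability is a power of 1/2, so log₂(1/p) is an integer.
H = Σ p·log₂(1/p) = 1/8·3 + 1/16·4 + 1/16·4 + 1/32·5 + 1/16·4 + 1/32·5 + 1/2·1 + 1/16·4 + 1/16·4 = 2.4375 bits.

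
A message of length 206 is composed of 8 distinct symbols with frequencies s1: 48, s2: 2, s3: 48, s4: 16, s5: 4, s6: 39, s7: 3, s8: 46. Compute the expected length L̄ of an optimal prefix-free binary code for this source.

2.5 bits/symbol

Probabilities are the counts divided by 206.
Repeatedly combine the two least-probable nodes; the expected code length is the sum of the merged weights.
merge 1/103 + 3/206 → 5/206
merge 2/103 + 5/206 → 9/206
merge 9/206 + 8/103 → 25/206
merge 25/206 + 39/206 → 32/103
merge 23/103 + 24/103 → 47/103
merge 24/103 + 32/103 → 56/103
merge 47/103 + 56/103 → 1
L = 5/206 + 9/206 + 25/206 + 32/103 + 47/103 + 56/103 + 1 = 5/2 = 2.5 bits/symbol.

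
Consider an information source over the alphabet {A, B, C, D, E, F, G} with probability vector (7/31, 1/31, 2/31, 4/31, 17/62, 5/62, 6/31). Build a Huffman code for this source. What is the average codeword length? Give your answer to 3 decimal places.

2.581 bits/symbol

Repeatedly combine the two least-probable nodes; the expected code length is the sum of the merged weights.
merge 1/31 + 2/31 → 3/31
merge 5/62 + 3/31 → 11/62
merge 4/31 + 11/62 → 19/62
merge 6/31 + 7/31 → 13/31
merge 17/62 + 19/62 → 18/31
merge 13/31 + 18/31 → 1
L = 3/31 + 11/62 + 19/62 + 13/31 + 18/31 + 1 = 80/31 ≈ 2.581 bits/symbol.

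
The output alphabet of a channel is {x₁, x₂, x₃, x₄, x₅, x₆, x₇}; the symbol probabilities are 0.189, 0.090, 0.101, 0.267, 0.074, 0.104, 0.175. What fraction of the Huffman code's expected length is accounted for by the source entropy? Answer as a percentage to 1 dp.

Entropy H = −Σ p log₂ p ≈ 2.6673 bits.
Huffman merges: 37/500+9/100→41/250; 101/1000+13/125→41/200; 41/250+7/40→339/1000; 189/1000+41/200→197/500; 267/1000+339/1000→303/500; 197/500+303/500→1. L = 677/250 ≈ 2.7080.
Efficiency = H/L = 2.6673/2.7080 = 98.5%.

98.5%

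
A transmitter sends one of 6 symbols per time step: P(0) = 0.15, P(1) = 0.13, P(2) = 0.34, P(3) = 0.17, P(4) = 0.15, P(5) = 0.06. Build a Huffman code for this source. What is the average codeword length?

Repeatedly combine the two least-probable nodes; the expected code length is the sum of the merged weights.
merge 3/50 + 13/100 → 19/100
merge 3/20 + 3/20 → 3/10
merge 17/100 + 19/100 → 9/25
merge 3/10 + 17/50 → 16/25
merge 9/25 + 16/25 → 1
L = 19/100 + 3/10 + 9/25 + 16/25 + 1 = 249/100 = 2.49 bits/symbol.

2.49 bits/symbol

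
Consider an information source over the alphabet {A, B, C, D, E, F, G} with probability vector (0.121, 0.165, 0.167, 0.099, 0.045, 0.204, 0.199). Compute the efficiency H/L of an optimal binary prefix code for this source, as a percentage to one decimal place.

98.2%

Entropy H = −Σ p log₂ p ≈ 2.6918 bits.
Huffman merges: 9/200+99/1000→18/125; 121/1000+18/125→53/200; 33/200+167/1000→83/250; 199/1000+51/250→403/1000; 53/200+83/250→597/1000; 403/1000+597/1000→1. L = 2741/1000 ≈ 2.7410.
Efficiency = H/L = 2.6918/2.7410 = 98.2%.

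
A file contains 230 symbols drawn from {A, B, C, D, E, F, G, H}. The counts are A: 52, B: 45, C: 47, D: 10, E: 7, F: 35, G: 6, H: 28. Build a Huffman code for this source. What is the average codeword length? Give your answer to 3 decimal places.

2.726 bits/symbol

Probabilities are the counts divided by 230.
Repeatedly combine the two least-probable nodes; the expected code length is the sum of the merged weights.
merge 3/115 + 7/230 → 13/230
merge 1/23 + 13/230 → 1/10
merge 1/10 + 14/115 → 51/230
merge 7/46 + 9/46 → 8/23
merge 47/230 + 51/230 → 49/115
merge 26/115 + 8/23 → 66/115
merge 49/115 + 66/115 → 1
L = 13/230 + 1/10 + 51/230 + 8/23 + 49/115 + 66/115 + 1 = 627/230 ≈ 2.726 bits/symbol.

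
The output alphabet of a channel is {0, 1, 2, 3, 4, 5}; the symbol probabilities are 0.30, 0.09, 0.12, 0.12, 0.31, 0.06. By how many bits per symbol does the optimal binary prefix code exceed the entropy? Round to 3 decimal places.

Entropy H = −Σ p log₂ p ≈ 2.3352 bits.
Huffman merges: 3/50+9/100→3/20; 3/25+3/25→6/25; 3/20+6/25→39/100; 3/10+31/100→61/100; 39/100+61/100→1. L = 239/100 ≈ 2.3900.
L − H = 2.3900 − 2.3352 = 0.055 bits.

0.055 bits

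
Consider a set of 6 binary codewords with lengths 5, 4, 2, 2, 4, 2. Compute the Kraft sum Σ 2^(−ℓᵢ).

With common denominator 2^5 = 32: Σ 2^(−ℓᵢ) = 1/32 + 2/32 + 8/32 + 8/32 + 2/32 + 8/32 = 29/32 = 0.90625.

0.90625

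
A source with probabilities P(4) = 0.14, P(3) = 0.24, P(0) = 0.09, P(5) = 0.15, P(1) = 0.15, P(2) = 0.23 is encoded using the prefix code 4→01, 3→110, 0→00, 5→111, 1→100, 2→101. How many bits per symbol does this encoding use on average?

L̄ = Σ pᵢ·ℓᵢ = 0.14·2 + 0.24·3 + 0.09·2 + 0.15·3 + 0.15·3 + 0.23·3 = 2.77 bits/symbol.

2.77 bits/symbol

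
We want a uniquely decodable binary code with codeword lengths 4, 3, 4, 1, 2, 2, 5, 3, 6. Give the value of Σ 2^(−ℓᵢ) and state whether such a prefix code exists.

1.421875; no

With common denominator 2^6 = 64: Σ 2^(−ℓᵢ) = 4/64 + 8/64 + 4/64 + 32/64 + 16/64 + 16/64 + 2/64 + 8/64 + 1/64 = 91/64 = 1.421875.
Kraft's inequality requires Σ ≤ 1; here Σ = 1.421875 > 1, so no such prefix code exists.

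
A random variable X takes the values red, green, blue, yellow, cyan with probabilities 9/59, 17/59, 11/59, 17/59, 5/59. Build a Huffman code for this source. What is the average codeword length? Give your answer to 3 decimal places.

2.237 bits/symbol

Repeatedly combine the two least-probable nodes; the expected code length is the sum of the merged weights.
merge 5/59 + 9/59 → 14/59
merge 11/59 + 14/59 → 25/59
merge 17/59 + 17/59 → 34/59
merge 25/59 + 34/59 → 1
L = 14/59 + 25/59 + 34/59 + 1 = 132/59 ≈ 2.237 bits/symbol.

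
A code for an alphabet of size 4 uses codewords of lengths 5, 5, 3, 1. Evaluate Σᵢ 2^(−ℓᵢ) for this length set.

With common denominator 2^5 = 32: Σ 2^(−ℓᵢ) = 1/32 + 1/32 + 4/32 + 16/32 = 22/32 = 0.6875.

0.6875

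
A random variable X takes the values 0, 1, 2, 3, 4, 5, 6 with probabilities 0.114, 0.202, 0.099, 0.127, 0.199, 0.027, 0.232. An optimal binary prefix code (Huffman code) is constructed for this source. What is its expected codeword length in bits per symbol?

Repeatedly combine the two least-probable nodes; the expected code length is the sum of the merged weights.
merge 27/1000 + 99/1000 → 63/500
merge 57/500 + 63/500 → 6/25
merge 127/1000 + 199/1000 → 163/500
merge 101/500 + 29/125 → 217/500
merge 6/25 + 163/500 → 283/500
merge 217/500 + 283/500 → 1
L = 63/500 + 6/25 + 163/500 + 217/500 + 283/500 + 1 = 673/250 = 2.692 bits/symbol.

2.692 bits/symbol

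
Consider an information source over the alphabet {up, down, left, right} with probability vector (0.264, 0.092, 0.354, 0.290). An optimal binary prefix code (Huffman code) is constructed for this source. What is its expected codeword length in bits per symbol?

Repeatedly combine the two least-probable nodes; the expected code length is the sum of the merged weights.
merge 23/250 + 33/125 → 89/250
merge 29/100 + 177/500 → 161/250
merge 89/250 + 161/250 → 1
L = 89/250 + 161/250 + 1 = 2 bits/symbol.

2 bits/symbol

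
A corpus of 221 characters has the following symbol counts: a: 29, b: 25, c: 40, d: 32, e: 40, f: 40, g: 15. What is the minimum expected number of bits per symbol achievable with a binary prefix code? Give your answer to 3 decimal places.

Probabilities are the counts divided by 221.
Repeatedly combine the two least-probable nodes; the expected code length is the sum of the merged weights.
merge 15/221 + 25/221 → 40/221
merge 29/221 + 32/221 → 61/221
merge 40/221 + 40/221 → 80/221
merge 40/221 + 40/221 → 80/221
merge 61/221 + 80/221 → 141/221
merge 80/221 + 141/221 → 1
L = 40/221 + 61/221 + 80/221 + 80/221 + 141/221 + 1 = 623/221 ≈ 2.819 bits/symbol.

2.819 bits/symbol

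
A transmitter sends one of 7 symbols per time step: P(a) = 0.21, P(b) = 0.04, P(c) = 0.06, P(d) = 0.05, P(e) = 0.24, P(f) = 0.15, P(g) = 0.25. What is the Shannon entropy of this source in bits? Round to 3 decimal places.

H = −Σ pᵢ log₂ pᵢ.
−0.21·log₂(0.21) = 0.4728
−0.04·log₂(0.04) = 0.1858
−0.06·log₂(0.06) = 0.2435
−0.05·log₂(0.05) = 0.2161
−0.24·log₂(0.24) = 0.4941
−0.15·log₂(0.15) = 0.4105
−0.25·log₂(0.25) = 0.5000
Sum ≈ 2.5229 → 2.523 bits.

2.523 bits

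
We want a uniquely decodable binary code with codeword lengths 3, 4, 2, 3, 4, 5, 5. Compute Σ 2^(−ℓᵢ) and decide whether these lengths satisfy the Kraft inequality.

0.6875; yes

With common denominator 2^5 = 32: Σ 2^(−ℓᵢ) = 4/32 + 2/32 + 8/32 + 4/32 + 2/32 + 1/32 + 1/32 = 22/32 = 0.6875.
Kraft's inequality requires Σ ≤ 1; here Σ = 0.6875 ≤ 1, so such a prefix code exists.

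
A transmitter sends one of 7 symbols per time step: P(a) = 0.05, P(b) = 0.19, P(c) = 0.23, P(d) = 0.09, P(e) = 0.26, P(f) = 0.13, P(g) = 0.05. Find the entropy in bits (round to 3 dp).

2.576 bits

H = −Σ pᵢ log₂ pᵢ.
−0.05·log₂(0.05) = 0.2161
−0.19·log₂(0.19) = 0.4552
−0.23·log₂(0.23) = 0.4877
−0.09·log₂(0.09) = 0.3127
−0.26·log₂(0.26) = 0.5053
−0.13·log₂(0.13) = 0.3826
−0.05·log₂(0.05) = 0.2161
Sum ≈ 2.5757 → 2.576 bits.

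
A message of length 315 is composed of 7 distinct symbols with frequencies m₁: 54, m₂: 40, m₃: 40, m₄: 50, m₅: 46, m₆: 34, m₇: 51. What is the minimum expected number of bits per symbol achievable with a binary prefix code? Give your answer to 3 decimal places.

Probabilities are the counts divided by 315.
Repeatedly combine the two least-probable nodes; the expected code length is the sum of the merged weights.
merge 34/315 + 8/63 → 74/315
merge 8/63 + 46/315 → 86/315
merge 10/63 + 17/105 → 101/315
merge 6/35 + 74/315 → 128/315
merge 86/315 + 101/315 → 187/315
merge 128/315 + 187/315 → 1
L = 74/315 + 86/315 + 101/315 + 128/315 + 187/315 + 1 = 99/35 ≈ 2.829 bits/symbol.

2.829 bits/symbol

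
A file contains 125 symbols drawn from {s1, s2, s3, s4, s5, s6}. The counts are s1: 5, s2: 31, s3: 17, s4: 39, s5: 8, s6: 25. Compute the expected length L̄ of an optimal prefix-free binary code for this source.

2.344 bits/symbol

Probabilities are the counts divided by 125.
Repeatedly combine the two least-probable nodes; the expected code length is the sum of the merged weights.
merge 1/25 + 8/125 → 13/125
merge 13/125 + 17/125 → 6/25
merge 1/5 + 6/25 → 11/25
merge 31/125 + 39/125 → 14/25
merge 11/25 + 14/25 → 1
L = 13/125 + 6/25 + 11/25 + 14/25 + 1 = 293/125 = 2.344 bits/symbol.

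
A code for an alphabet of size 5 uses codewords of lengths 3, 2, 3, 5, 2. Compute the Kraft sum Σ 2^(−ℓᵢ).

With common denominator 2^5 = 32: Σ 2^(−ℓᵢ) = 4/32 + 8/32 + 4/32 + 1/32 + 8/32 = 25/32 = 0.78125.

0.78125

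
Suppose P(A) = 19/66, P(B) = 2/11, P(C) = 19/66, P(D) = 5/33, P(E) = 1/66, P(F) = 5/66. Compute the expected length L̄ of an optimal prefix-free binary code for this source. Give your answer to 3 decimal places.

Repeatedly combine the two least-probable nodes; the expected code length is the sum of the merged weights.
merge 1/66 + 5/66 → 1/11
merge 1/11 + 5/33 → 8/33
merge 2/11 + 8/33 → 14/33
merge 19/66 + 19/66 → 19/33
merge 14/33 + 19/33 → 1
L = 1/11 + 8/33 + 14/33 + 19/33 + 1 = 7/3 ≈ 2.333 bits/symbol.

2.333 bits/symbol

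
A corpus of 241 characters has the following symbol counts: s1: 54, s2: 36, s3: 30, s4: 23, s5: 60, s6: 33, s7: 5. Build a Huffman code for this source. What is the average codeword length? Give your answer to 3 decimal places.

Probabilities are the counts divided by 241.
Repeatedly combine the two least-probable nodes; the expected code length is the sum of the merged weights.
merge 5/241 + 23/241 → 28/241
merge 28/241 + 30/241 → 58/241
merge 33/241 + 36/241 → 69/241
merge 54/241 + 58/241 → 112/241
merge 60/241 + 69/241 → 129/241
merge 112/241 + 129/241 → 1
L = 28/241 + 58/241 + 69/241 + 112/241 + 129/241 + 1 = 637/241 ≈ 2.643 bits/symbol.

2.643 bits/symbol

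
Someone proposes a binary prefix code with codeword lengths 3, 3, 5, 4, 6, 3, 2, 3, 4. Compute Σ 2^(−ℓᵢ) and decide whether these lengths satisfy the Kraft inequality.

0.921875; yes

With common denominator 2^6 = 64: Σ 2^(−ℓᵢ) = 8/64 + 8/64 + 2/64 + 4/64 + 1/64 + 8/64 + 16/64 + 8/64 + 4/64 = 59/64 = 0.921875.
Kraft's inequality requires Σ ≤ 1; here Σ = 0.921875 ≤ 1, so such a prefix code exists.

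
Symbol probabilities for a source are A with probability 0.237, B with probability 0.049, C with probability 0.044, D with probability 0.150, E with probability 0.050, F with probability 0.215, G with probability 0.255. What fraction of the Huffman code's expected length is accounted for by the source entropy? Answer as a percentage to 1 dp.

99.2%

Entropy H = −Σ p log₂ p ≈ 2.5099 bits.
Huffman merges: 11/250+49/1000→93/1000; 1/20+93/1000→143/1000; 143/1000+3/20→293/1000; 43/200+237/1000→113/250; 51/200+293/1000→137/250; 113/250+137/250→1. L = 2529/1000 ≈ 2.5290.
Efficiency = H/L = 2.5099/2.5290 = 99.2%.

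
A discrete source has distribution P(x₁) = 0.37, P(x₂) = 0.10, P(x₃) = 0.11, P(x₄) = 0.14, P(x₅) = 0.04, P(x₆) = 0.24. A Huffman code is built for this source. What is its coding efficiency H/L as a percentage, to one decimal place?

Entropy H = −Σ p log₂ p ≈ 2.2902 bits.
Huffman merges: 1/25+1/10→7/50; 11/100+7/50→1/4; 7/50+6/25→19/50; 1/4+37/100→31/50; 19/50+31/50→1. L = 239/100 ≈ 2.3900.
Efficiency = H/L = 2.2902/2.3900 = 95.8%.

95.8%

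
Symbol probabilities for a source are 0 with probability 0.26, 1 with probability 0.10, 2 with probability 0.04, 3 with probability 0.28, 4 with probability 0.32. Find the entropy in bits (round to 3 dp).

H = −Σ pᵢ log₂ pᵢ.
−0.26·log₂(0.26) = 0.5053
−0.10·log₂(0.10) = 0.3322
−0.04·log₂(0.04) = 0.1858
−0.28·log₂(0.28) = 0.5142
−0.32·log₂(0.32) = 0.5260
Sum ≈ 2.0635 → 2.063 bits.

2.063 bits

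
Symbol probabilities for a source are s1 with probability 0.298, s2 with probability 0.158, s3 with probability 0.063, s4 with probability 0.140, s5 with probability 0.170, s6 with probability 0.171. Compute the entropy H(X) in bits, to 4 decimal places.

H = −Σ pᵢ log₂ pᵢ.
−0.298·log₂(0.298) = 0.5205
−0.158·log₂(0.158) = 0.4206
−0.063·log₂(0.063) = 0.2513
−0.140·log₂(0.140) = 0.3971
−0.170·log₂(0.170) = 0.4346
−0.171·log₂(0.171) = 0.4357
Sum ≈ 2.4598 → 2.4598 bits.

2.4598 bits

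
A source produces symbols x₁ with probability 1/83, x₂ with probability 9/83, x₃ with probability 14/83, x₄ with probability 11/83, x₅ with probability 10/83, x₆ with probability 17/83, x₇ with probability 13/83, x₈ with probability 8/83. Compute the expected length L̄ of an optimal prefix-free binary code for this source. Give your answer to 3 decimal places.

2.904 bits/symbol

Repeatedly combine the two least-probable nodes; the expected code length is the sum of the merged weights.
merge 1/83 + 8/83 → 9/83
merge 9/83 + 9/83 → 18/83
merge 10/83 + 11/83 → 21/83
merge 13/83 + 14/83 → 27/83
merge 17/83 + 18/83 → 35/83
merge 21/83 + 27/83 → 48/83
merge 35/83 + 48/83 → 1
L = 9/83 + 18/83 + 21/83 + 27/83 + 35/83 + 48/83 + 1 = 241/83 ≈ 2.904 bits/symbol.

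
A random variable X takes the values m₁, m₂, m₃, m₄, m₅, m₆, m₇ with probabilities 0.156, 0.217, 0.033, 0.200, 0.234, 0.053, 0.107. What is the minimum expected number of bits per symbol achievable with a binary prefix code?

Repeatedly combine the two least-probable nodes; the expected code length is the sum of the merged weights.
merge 33/1000 + 53/1000 → 43/500
merge 43/500 + 107/1000 → 193/1000
merge 39/250 + 193/1000 → 349/1000
merge 1/5 + 217/1000 → 417/1000
merge 117/500 + 349/1000 → 583/1000
merge 417/1000 + 583/1000 → 1
L = 43/500 + 193/1000 + 349/1000 + 417/1000 + 583/1000 + 1 = 657/250 = 2.628 bits/symbol.

2.628 bits/symbol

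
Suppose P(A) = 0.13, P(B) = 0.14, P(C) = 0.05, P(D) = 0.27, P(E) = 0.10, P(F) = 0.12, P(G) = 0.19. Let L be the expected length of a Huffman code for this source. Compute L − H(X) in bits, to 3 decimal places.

Entropy H = −Σ p log₂ p ≈ 2.6604 bits.
Huffman merges: 1/20+1/10→3/20; 3/25+13/100→1/4; 7/50+3/20→29/100; 19/100+1/4→11/25; 27/100+29/100→14/25; 11/25+14/25→1. L = 269/100 ≈ 2.6900.
L − H = 2.6900 − 2.6604 = 0.030 bits.

0.030 bits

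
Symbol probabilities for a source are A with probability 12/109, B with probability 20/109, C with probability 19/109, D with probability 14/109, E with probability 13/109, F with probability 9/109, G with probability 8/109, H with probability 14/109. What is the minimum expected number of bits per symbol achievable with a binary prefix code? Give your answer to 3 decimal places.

2.972 bits/symbol

Repeatedly combine the two least-probable nodes; the expected code length is the sum of the merged weights.
merge 8/109 + 9/109 → 17/109
merge 12/109 + 13/109 → 25/109
merge 14/109 + 14/109 → 28/109
merge 17/109 + 19/109 → 36/109
merge 20/109 + 25/109 → 45/109
merge 28/109 + 36/109 → 64/109
merge 45/109 + 64/109 → 1
L = 17/109 + 25/109 + 28/109 + 36/109 + 45/109 + 64/109 + 1 = 324/109 ≈ 2.972 bits/symbol.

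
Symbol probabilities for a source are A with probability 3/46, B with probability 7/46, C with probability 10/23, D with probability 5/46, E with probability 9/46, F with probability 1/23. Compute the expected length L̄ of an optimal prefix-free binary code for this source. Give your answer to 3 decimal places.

2.239 bits/symbol

Repeatedly combine the two least-probable nodes; the expected code length is the sum of the merged weights.
merge 1/23 + 3/46 → 5/46
merge 5/46 + 5/46 → 5/23
merge 7/46 + 9/46 → 8/23
merge 5/23 + 8/23 → 13/23
merge 10/23 + 13/23 → 1
L = 5/46 + 5/23 + 8/23 + 13/23 + 1 = 103/46 ≈ 2.239 bits/symbol.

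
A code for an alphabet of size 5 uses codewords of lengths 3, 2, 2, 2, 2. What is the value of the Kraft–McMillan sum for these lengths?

With common denominator 2^3 = 8: Σ 2^(−ℓᵢ) = 1/8 + 2/8 + 2/8 + 2/8 + 2/8 = 9/8 = 1.125.

1.125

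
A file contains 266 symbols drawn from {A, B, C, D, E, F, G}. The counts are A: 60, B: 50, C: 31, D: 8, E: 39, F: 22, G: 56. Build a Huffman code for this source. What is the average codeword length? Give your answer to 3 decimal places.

Probabilities are the counts divided by 266.
Repeatedly combine the two least-probable nodes; the expected code length is the sum of the merged weights.
merge 4/133 + 11/133 → 15/133
merge 15/133 + 31/266 → 61/266
merge 39/266 + 25/133 → 89/266
merge 4/19 + 30/133 → 58/133
merge 61/266 + 89/266 → 75/133
merge 58/133 + 75/133 → 1
L = 15/133 + 61/266 + 89/266 + 58/133 + 75/133 + 1 = 356/133 ≈ 2.677 bits/symbol.

2.677 bits/symbol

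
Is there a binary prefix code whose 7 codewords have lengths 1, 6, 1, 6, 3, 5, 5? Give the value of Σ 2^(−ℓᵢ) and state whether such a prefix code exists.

1.21875; no

With common denominator 2^6 = 64: Σ 2^(−ℓᵢ) = 32/64 + 1/64 + 32/64 + 1/64 + 8/64 + 2/64 + 2/64 = 78/64 = 1.21875.
Kraft's inequality requires Σ ≤ 1; here Σ = 1.21875 > 1, so no such prefix code exists.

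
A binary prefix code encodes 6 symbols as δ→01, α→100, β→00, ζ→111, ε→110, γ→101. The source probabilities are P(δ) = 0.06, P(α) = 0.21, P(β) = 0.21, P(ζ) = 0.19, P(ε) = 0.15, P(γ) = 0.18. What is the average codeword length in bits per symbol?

2.73 bits/symbol

L̄ = Σ pᵢ·ℓᵢ = 0.06·2 + 0.21·3 + 0.21·2 + 0.19·3 + 0.15·3 + 0.18·3 = 2.73 bits/symbol.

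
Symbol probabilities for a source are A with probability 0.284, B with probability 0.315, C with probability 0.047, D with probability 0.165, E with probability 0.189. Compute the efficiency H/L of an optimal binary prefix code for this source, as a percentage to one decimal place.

96.3%

Entropy H = −Σ p log₂ p ≈ 2.1312 bits.
Huffman merges: 47/1000+33/200→53/250; 189/1000+53/250→401/1000; 71/250+63/200→599/1000; 401/1000+599/1000→1. L = 553/250 ≈ 2.2120.
Efficiency = H/L = 2.1312/2.2120 = 96.3%.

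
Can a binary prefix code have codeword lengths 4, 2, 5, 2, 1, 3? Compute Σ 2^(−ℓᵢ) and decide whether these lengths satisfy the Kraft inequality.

With common denominator 2^5 = 32: Σ 2^(−ℓᵢ) = 2/32 + 8/32 + 1/32 + 8/32 + 16/32 + 4/32 = 39/32 = 1.21875.
Kraft's inequality requires Σ ≤ 1; here Σ = 1.21875 > 1, so no such prefix code exists.

1.21875; no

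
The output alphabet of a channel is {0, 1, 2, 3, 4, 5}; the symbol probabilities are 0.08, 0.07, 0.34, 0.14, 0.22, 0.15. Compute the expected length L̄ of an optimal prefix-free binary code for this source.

Repeatedly combine the two least-probable nodes; the expected code length is the sum of the merged weights.
merge 7/100 + 2/25 → 3/20
merge 7/50 + 3/20 → 29/100
merge 3/20 + 11/50 → 37/100
merge 29/100 + 17/50 → 63/100
merge 37/100 + 63/100 → 1
L = 3/20 + 29/100 + 37/100 + 63/100 + 1 = 61/25 = 2.44 bits/symbol.

2.44 bits/symbol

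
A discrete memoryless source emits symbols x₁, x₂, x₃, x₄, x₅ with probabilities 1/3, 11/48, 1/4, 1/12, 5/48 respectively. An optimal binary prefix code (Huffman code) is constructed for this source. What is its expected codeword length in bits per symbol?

2.1875 bits/symbol

Repeatedly combine the two least-probable nodes; the expected code length is the sum of the merged weights.
merge 1/12 + 5/48 → 3/16
merge 3/16 + 11/48 → 5/12
merge 1/4 + 1/3 → 7/12
merge 5/12 + 7/12 → 1
L = 3/16 + 5/12 + 7/12 + 1 = 35/16 = 2.1875 bits/symbol.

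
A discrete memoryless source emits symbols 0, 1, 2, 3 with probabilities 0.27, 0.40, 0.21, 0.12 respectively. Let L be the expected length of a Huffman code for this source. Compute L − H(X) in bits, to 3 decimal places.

0.051 bits

Entropy H = −Σ p log₂ p ≈ 1.8787 bits.
Huffman merges: 3/25+21/100→33/100; 27/100+33/100→3/5; 2/5+3/5→1. L = 193/100 ≈ 1.9300.
L − H = 1.9300 − 1.8787 = 0.051 bits.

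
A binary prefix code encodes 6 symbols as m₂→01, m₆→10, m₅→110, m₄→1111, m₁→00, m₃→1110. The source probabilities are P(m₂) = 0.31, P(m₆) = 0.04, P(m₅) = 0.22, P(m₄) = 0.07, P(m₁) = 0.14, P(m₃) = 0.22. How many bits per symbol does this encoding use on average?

2.8 bits/symbol

L̄ = Σ pᵢ·ℓᵢ = 0.31·2 + 0.04·2 + 0.22·3 + 0.07·4 + 0.14·2 + 0.22·4 = 2.8 bits/symbol.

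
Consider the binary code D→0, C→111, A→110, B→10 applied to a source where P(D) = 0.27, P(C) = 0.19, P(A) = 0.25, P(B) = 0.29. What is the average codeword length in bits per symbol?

2.17 bits/symbol

L̄ = Σ pᵢ·ℓᵢ = 0.27·1 + 0.19·3 + 0.25·3 + 0.29·2 = 2.17 bits/symbol.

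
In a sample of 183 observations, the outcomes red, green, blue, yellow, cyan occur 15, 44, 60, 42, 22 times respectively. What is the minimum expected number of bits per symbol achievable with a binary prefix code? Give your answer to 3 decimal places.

Probabilities are the counts divided by 183.
Repeatedly combine the two least-probable nodes; the expected code length is the sum of the merged weights.
merge 5/61 + 22/183 → 37/183
merge 37/183 + 14/61 → 79/183
merge 44/183 + 20/61 → 104/183
merge 79/183 + 104/183 → 1
L = 37/183 + 79/183 + 104/183 + 1 = 403/183 ≈ 2.202 bits/symbol.

2.202 bits/symbol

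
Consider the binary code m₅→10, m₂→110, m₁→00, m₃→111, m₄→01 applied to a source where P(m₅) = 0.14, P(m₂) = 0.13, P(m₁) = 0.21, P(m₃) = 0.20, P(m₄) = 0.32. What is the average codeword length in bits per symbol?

2.33 bits/symbol

L̄ = Σ pᵢ·ℓᵢ = 0.14·2 + 0.13·3 + 0.21·2 + 0.20·3 + 0.32·2 = 2.33 bits/symbol.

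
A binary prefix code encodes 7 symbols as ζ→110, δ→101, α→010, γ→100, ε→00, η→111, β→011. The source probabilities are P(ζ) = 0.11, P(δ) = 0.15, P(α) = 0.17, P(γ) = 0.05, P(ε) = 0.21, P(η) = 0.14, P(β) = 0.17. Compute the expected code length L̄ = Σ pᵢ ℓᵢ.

L̄ = Σ pᵢ·ℓᵢ = 0.11·3 + 0.15·3 + 0.17·3 + 0.05·3 + 0.21·2 + 0.14·3 + 0.17·3 = 2.79 bits/symbol.

2.79 bits/symbol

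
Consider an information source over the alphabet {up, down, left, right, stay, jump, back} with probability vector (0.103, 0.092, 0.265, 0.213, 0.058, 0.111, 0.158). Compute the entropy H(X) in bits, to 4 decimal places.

H = −Σ pᵢ log₂ pᵢ.
−0.103·log₂(0.103) = 0.3378
−0.092·log₂(0.092) = 0.3167
−0.265·log₂(0.265) = 0.5077
−0.213·log₂(0.213) = 0.4752
−0.058·log₂(0.058) = 0.2383
−0.111·log₂(0.111) = 0.3520
−0.158·log₂(0.158) = 0.4206
Sum ≈ 2.6483 → 2.6483 bits.

2.6483 bits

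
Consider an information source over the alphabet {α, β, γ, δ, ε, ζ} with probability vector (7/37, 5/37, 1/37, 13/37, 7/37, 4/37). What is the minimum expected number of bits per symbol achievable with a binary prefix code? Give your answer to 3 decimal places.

2.405 bits/symbol

Repeatedly combine the two least-probable nodes; the expected code length is the sum of the merged weights.
merge 1/37 + 4/37 → 5/37
merge 5/37 + 5/37 → 10/37
merge 7/37 + 7/37 → 14/37
merge 10/37 + 13/37 → 23/37
merge 14/37 + 23/37 → 1
L = 5/37 + 10/37 + 14/37 + 23/37 + 1 = 89/37 ≈ 2.405 bits/symbol.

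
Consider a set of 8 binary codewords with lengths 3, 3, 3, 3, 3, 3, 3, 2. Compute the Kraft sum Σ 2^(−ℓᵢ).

With common denominator 2^3 = 8: Σ 2^(−ℓᵢ) = 1/8 + 1/8 + 1/8 + 1/8 + 1/8 + 1/8 + 1/8 + 2/8 = 9/8 = 1.125.

1.125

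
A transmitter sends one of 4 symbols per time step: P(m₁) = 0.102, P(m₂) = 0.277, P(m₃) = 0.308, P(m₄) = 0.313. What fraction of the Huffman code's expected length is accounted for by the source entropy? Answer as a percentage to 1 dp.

94.8%

Entropy H = −Σ p log₂ p ≈ 1.8967 bits.
Huffman merges: 51/500+277/1000→379/1000; 77/250+313/1000→621/1000; 379/1000+621/1000→1. L = 2 ≈ 2.0000.
Efficiency = H/L = 1.8967/2.0000 = 94.8%.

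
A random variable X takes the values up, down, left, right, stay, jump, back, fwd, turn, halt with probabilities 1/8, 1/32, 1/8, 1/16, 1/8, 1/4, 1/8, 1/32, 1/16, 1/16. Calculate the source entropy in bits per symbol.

Each probability is a power of 1/2, so log₂(1/p) is an integer.
H = Σ p·log₂(1/p) = 1/8·3 + 1/32·5 + 1/8·3 + 1/16·4 + 1/8·3 + 1/4·2 + 1/8·3 + 1/32·5 + 1/16·4 + 1/16·4 = 3.0625 bits.

3.0625 bits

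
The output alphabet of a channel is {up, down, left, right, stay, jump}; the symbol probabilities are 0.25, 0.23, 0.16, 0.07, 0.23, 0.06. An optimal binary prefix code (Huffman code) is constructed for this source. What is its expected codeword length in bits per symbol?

2.42 bits/symbol

Repeatedly combine the two least-probable nodes; the expected code length is the sum of the merged weights.
merge 3/50 + 7/100 → 13/100
merge 13/100 + 4/25 → 29/100
merge 23/100 + 23/100 → 23/50
merge 1/4 + 29/100 → 27/50
merge 23/50 + 27/50 → 1
L = 13/100 + 29/100 + 23/50 + 27/50 + 1 = 121/50 = 2.42 bits/symbol.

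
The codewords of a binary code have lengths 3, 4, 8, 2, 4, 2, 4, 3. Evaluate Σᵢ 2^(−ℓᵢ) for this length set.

0.94140625

With common denominator 2^8 = 256: Σ 2^(−ℓᵢ) = 32/256 + 16/256 + 1/256 + 64/256 + 16/256 + 64/256 + 16/256 + 32/256 = 241/256 = 0.94140625.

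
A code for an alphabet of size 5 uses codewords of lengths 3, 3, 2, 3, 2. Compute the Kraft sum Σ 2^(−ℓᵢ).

0.875

With common denominator 2^3 = 8: Σ 2^(−ℓᵢ) = 1/8 + 1/8 + 2/8 + 1/8 + 2/8 = 7/8 = 0.875.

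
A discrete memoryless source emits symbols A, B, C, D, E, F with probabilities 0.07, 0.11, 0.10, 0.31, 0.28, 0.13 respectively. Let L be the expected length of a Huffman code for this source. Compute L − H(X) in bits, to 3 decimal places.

0.038 bits

Entropy H = −Σ p log₂ p ≈ 2.3717 bits.
Huffman merges: 7/100+1/10→17/100; 11/100+13/100→6/25; 17/100+6/25→41/100; 7/25+31/100→59/100; 41/100+59/100→1. L = 241/100 ≈ 2.4100.
L − H = 2.4100 − 2.3717 = 0.038 bits.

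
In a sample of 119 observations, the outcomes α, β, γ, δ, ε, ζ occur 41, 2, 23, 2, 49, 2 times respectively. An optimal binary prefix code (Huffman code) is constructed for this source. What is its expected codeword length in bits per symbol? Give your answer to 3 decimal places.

1.916 bits/symbol

Probabilities are the counts divided by 119.
Repeatedly combine the two least-probable nodes; the expected code length is the sum of the merged weights.
merge 2/119 + 2/119 → 4/119
merge 2/119 + 4/119 → 6/119
merge 6/119 + 23/119 → 29/119
merge 29/119 + 41/119 → 10/17
merge 7/17 + 10/17 → 1
L = 4/119 + 6/119 + 29/119 + 10/17 + 1 = 228/119 ≈ 1.916 bits/symbol.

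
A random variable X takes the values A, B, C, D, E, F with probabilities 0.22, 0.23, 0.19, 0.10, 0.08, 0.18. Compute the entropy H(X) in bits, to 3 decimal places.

2.492 bits

H = −Σ pᵢ log₂ pᵢ.
−0.22·log₂(0.22) = 0.4806
−0.23·log₂(0.23) = 0.4877
−0.19·log₂(0.19) = 0.4552
−0.10·log₂(0.10) = 0.3322
−0.08·log₂(0.08) = 0.2915
−0.18·log₂(0.18) = 0.4453
Sum ≈ 2.4925 → 2.492 bits.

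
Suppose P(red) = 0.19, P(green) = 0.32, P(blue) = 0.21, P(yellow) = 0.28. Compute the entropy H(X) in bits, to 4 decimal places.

1.9683 bits

H = −Σ pᵢ log₂ pᵢ.
−0.19·log₂(0.19) = 0.4552
−0.32·log₂(0.32) = 0.5260
−0.21·log₂(0.21) = 0.4728
−0.28·log₂(0.28) = 0.5142
Sum ≈ 1.9683 → 1.9683 bits.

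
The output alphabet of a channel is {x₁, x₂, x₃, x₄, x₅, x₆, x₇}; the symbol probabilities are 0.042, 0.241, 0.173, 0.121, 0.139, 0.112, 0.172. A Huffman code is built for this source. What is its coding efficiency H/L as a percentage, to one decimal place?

Entropy H = −Σ p log₂ p ≈ 2.6797 bits.
Huffman merges: 21/500+14/125→77/500; 121/1000+139/1000→13/50; 77/500+43/250→163/500; 173/1000+241/1000→207/500; 13/50+163/500→293/500; 207/500+293/500→1. L = 137/50 ≈ 2.7400.
Efficiency = H/L = 2.6797/2.7400 = 97.8%.

97.8%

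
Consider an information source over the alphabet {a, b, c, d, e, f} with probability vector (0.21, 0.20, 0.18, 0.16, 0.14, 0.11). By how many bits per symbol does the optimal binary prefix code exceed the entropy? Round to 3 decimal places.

Entropy H = −Σ p log₂ p ≈ 2.5529 bits.
Huffman merges: 11/100+7/50→1/4; 4/25+9/50→17/50; 1/5+21/100→41/100; 1/4+17/50→59/100; 41/100+59/100→1. L = 259/100 ≈ 2.5900.
L − H = 2.5900 − 2.5529 = 0.037 bits.

0.037 bits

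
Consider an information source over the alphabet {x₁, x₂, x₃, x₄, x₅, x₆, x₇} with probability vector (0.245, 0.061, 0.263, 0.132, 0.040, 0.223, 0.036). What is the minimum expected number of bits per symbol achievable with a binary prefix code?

Repeatedly combine the two least-probable nodes; the expected code length is the sum of the merged weights.
merge 9/250 + 1/25 → 19/250
merge 61/1000 + 19/250 → 137/1000
merge 33/250 + 137/1000 → 269/1000
merge 223/1000 + 49/200 → 117/250
merge 263/1000 + 269/1000 → 133/250
merge 117/250 + 133/250 → 1
L = 19/250 + 137/1000 + 269/1000 + 117/250 + 133/250 + 1 = 1241/500 = 2.482 bits/symbol.

2.482 bits/symbol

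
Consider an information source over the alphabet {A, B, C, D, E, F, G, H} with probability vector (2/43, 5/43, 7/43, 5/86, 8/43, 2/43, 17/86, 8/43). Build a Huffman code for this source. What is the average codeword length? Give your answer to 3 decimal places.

Repeatedly combine the two least-probable nodes; the expected code length is the sum of the merged weights.
merge 2/43 + 2/43 → 4/43
merge 5/86 + 4/43 → 13/86
merge 5/43 + 13/86 → 23/86
merge 7/43 + 8/43 → 15/43
merge 8/43 + 17/86 → 33/86
merge 23/86 + 15/43 → 53/86
merge 33/86 + 53/86 → 1
L = 4/43 + 13/86 + 23/86 + 15/43 + 33/86 + 53/86 + 1 = 123/43 ≈ 2.860 bits/symbol.

2.860 bits/symbol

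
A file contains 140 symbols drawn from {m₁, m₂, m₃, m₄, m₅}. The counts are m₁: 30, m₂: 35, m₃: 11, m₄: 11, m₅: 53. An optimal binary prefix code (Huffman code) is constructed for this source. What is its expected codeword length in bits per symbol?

2.15 bits/symbol

Probabilities are the counts divided by 140.
Repeatedly combine the two least-probable nodes; the expected code length is the sum of the merged weights.
merge 11/140 + 11/140 → 11/70
merge 11/70 + 3/14 → 13/35
merge 1/4 + 13/35 → 87/140
merge 53/140 + 87/140 → 1
L = 11/70 + 13/35 + 87/140 + 1 = 43/20 = 2.15 bits/symbol.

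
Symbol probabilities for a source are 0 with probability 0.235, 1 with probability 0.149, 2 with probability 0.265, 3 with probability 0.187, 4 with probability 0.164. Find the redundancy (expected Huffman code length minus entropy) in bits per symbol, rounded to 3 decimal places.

Entropy H = −Σ p log₂ p ≈ 2.2880 bits.
Huffman merges: 149/1000+41/250→313/1000; 187/1000+47/200→211/500; 53/200+313/1000→289/500; 211/500+289/500→1. L = 2313/1000 ≈ 2.3130.
L − H = 2.3130 − 2.2880 = 0.025 bits.

0.025 bits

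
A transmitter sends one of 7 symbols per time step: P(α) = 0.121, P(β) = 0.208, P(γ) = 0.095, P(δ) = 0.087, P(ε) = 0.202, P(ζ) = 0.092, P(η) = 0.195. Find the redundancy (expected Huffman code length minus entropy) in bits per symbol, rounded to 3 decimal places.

0.057 bits

Entropy H = −Σ p log₂ p ≈ 2.7117 bits.
Huffman merges: 87/1000+23/250→179/1000; 19/200+121/1000→27/125; 179/1000+39/200→187/500; 101/500+26/125→41/100; 27/125+187/500→59/100; 41/100+59/100→1. L = 2769/1000 ≈ 2.7690.
L − H = 2.7690 − 2.7117 = 0.057 bits.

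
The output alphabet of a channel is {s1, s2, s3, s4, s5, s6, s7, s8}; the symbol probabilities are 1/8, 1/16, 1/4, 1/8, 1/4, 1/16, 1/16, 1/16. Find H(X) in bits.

2.75 bits

Each probability is a power of 1/2, so log₂(1/p) is an integer.
H = Σ p·log₂(1/p) = 1/8·3 + 1/16·4 + 1/4·2 + 1/8·3 + 1/4·2 + 1/16·4 + 1/16·4 + 1/16·4 = 2.75 bits.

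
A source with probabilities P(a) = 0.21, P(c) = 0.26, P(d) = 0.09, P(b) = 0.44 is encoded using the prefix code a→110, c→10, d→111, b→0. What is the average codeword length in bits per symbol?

1.86 bits/symbol

L̄ = Σ pᵢ·ℓᵢ = 0.21·3 + 0.26·2 + 0.09·3 + 0.44·1 = 1.86 bits/symbol.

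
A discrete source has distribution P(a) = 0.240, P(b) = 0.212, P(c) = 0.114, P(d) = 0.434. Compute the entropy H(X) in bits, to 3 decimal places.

1.848 bits

H = −Σ pᵢ log₂ pᵢ.
−0.240·log₂(0.240) = 0.4941
−0.212·log₂(0.212) = 0.4744
−0.114·log₂(0.114) = 0.3571
−0.434·log₂(0.434) = 0.5226
Sum ≈ 1.8483 → 1.848 bits.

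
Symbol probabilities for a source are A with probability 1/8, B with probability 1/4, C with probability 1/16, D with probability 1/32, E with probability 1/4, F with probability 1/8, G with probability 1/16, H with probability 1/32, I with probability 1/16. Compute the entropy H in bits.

2.8125 bits

Each probability is a power of 1/2, so log₂(1/p) is an integer.
H = Σ p·log₂(1/p) = 1/8·3 + 1/4·2 + 1/16·4 + 1/32·5 + 1/4·2 + 1/8·3 + 1/16·4 + 1/32·5 + 1/16·4 = 2.8125 bits.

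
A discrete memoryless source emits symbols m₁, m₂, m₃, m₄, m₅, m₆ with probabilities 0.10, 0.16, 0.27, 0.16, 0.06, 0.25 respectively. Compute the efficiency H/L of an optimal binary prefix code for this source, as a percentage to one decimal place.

Entropy H = −Σ p log₂ p ≈ 2.4318 bits.
Huffman merges: 3/50+1/10→4/25; 4/25+4/25→8/25; 4/25+1/4→41/100; 27/100+8/25→59/100; 41/100+59/100→1. L = 62/25 ≈ 2.4800.
Efficiency = H/L = 2.4318/2.4800 = 98.1%.

98.1%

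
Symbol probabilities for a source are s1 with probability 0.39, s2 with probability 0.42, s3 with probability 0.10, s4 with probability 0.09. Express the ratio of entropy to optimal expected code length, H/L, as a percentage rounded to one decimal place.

96.1%

Entropy H = −Σ p log₂ p ≈ 1.7003 bits.
Huffman merges: 9/100+1/10→19/100; 19/100+39/100→29/50; 21/50+29/50→1. L = 177/100 ≈ 1.7700.
Efficiency = H/L = 1.7003/1.7700 = 96.1%.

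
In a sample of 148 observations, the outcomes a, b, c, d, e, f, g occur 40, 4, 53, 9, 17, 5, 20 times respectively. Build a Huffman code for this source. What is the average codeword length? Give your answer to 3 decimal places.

2.419 bits/symbol

Probabilities are the counts divided by 148.
Repeatedly combine the two least-probable nodes; the expected code length is the sum of the merged weights.
merge 1/37 + 5/148 → 9/148
merge 9/148 + 9/148 → 9/74
merge 17/148 + 9/74 → 35/148
merge 5/37 + 35/148 → 55/148
merge 10/37 + 53/148 → 93/148
merge 55/148 + 93/148 → 1
L = 9/148 + 9/74 + 35/148 + 55/148 + 93/148 + 1 = 179/74 ≈ 2.419 bits/symbol.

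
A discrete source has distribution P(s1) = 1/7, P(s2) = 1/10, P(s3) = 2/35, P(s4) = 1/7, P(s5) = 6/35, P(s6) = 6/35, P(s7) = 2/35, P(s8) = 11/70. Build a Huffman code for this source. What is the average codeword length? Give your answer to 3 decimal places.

2.943 bits/symbol

Repeatedly combine the two least-probable nodes; the expected code length is the sum of the merged weights.
merge 2/35 + 2/35 → 4/35
merge 1/10 + 4/35 → 3/14
merge 1/7 + 1/7 → 2/7
merge 11/70 + 6/35 → 23/70
merge 6/35 + 3/14 → 27/70
merge 2/7 + 23/70 → 43/70
merge 27/70 + 43/70 → 1
L = 4/35 + 3/14 + 2/7 + 23/70 + 27/70 + 43/70 + 1 = 103/35 ≈ 2.943 bits/symbol.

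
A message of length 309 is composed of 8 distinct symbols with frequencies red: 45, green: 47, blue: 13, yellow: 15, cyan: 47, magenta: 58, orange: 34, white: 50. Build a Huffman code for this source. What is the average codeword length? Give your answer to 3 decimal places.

2.903 bits/symbol

Probabilities are the counts divided by 309.
Repeatedly combine the two least-probable nodes; the expected code length is the sum of the merged weights.
merge 13/309 + 5/103 → 28/309
merge 28/309 + 34/309 → 62/309
merge 15/103 + 47/309 → 92/309
merge 47/309 + 50/309 → 97/309
merge 58/309 + 62/309 → 40/103
merge 92/309 + 97/309 → 63/103
merge 40/103 + 63/103 → 1
L = 28/309 + 62/309 + 92/309 + 97/309 + 40/103 + 63/103 + 1 = 299/103 ≈ 2.903 bits/symbol.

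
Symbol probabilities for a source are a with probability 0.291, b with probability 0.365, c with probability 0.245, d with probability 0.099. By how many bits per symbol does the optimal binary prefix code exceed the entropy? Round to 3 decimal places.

0.103 bits

Entropy H = −Σ p log₂ p ≈ 1.8764 bits.
Huffman merges: 99/1000+49/200→43/125; 291/1000+43/125→127/200; 73/200+127/200→1. L = 1979/1000 ≈ 1.9790.
L − H = 1.9790 − 1.8764 = 0.103 bits.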